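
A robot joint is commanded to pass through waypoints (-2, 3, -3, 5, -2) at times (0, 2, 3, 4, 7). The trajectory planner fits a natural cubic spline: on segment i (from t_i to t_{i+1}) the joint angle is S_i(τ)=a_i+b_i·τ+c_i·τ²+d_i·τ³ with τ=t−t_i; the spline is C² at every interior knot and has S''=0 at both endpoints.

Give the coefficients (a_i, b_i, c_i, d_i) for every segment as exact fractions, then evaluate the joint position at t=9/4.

Δ: Δ0=5/2, Δ1=-6, Δ2=8, Δ3=-7/3
row 1: diag=6, rhs=-51; c'=1/6, d'=-17/2
row 2: denom=4−1·1/6=23/6; d'=(84−1·-17/2)/(23/6)=555/23
row 3: denom=8−1·6/23=178/23; d'=(-62−1·555/23)/(178/23)=-1981/178
back: M3=-1981/178
back: M2=555/23−6/23·-1981/178=2406/89
back: M1=-17/2−1/6·2406/89=-2315/178
M: M0=0, M1=-2315/178, M2=2406/89, M3=-1981/178, M4=0
seg 0: a=-2, c=M0/2=0, d=(M1−M0)/(6·2)=-2315/2136, b=Δ0−h0·(2M0+M1)/6=1825/267
seg 1: a=3, c=M1/2=-2315/356, d=(M2−M1)/(6·1)=7127/1068, b=Δ1−h1·(2M1+M2)/6=-3295/534
seg 2: a=-3, c=M2/2=1203/89, d=(M3−M2)/(6·1)=-6793/1068, b=Δ2−h2·(2M2+M3)/6=901/1068
seg 3: a=5, c=M3/2=-1981/356, d=(M4−M3)/(6·3)=1981/3204, b=Δ3−h3·(2M3+M4)/6=4697/534
t_q=9/4 → seg 1, τ=1/4; S=3+-3295/534·τ+-2315/356·τ²+7127/1068·τ³=26321/22784

  seg 0: a=-2 b=1825/267 c=0 d=-2315/2136
  seg 1: a=3 b=-3295/534 c=-2315/356 d=7127/1068
  seg 2: a=-3 b=901/1068 c=1203/89 d=-6793/1068
  seg 3: a=5 b=4697/534 c=-1981/356 d=1981/3204
S(9/4) = 26321/22784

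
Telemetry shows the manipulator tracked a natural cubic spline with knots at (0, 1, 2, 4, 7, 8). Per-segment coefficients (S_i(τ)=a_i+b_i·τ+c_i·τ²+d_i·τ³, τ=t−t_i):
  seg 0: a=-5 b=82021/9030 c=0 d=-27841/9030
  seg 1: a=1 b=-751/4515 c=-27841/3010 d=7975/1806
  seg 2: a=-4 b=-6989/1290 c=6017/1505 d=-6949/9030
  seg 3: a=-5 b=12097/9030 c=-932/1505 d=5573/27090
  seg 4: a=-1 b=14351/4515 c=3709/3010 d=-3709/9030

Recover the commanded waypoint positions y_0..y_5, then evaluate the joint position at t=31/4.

y_0 = S_0(0) = a_0 = -5
y_1 = S_1(0) = a_1 = 1
y_2 = S_2(0) = a_2 = -4
y_3 = S_3(0) = a_3 = -5
y_4 = S_4(0) = a_4 = -1
y_5 = S_4(1) = 3
t_q=31/4 is in segment 4 (τ=3/4); S_4(τ)=73347/38528

y_0=-5 y_1=1 y_2=-4 y_3=-5 y_4=-1 y_5=3
S(31/4) = 73347/38528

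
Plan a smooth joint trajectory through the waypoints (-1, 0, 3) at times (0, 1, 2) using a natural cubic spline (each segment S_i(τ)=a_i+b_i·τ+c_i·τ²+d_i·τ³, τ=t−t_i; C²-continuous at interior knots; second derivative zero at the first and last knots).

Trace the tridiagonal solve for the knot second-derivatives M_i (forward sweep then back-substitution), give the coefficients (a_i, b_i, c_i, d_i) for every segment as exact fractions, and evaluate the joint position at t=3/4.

  seg 0: a=-1 b=1/2 c=0 d=1/2
  seg 1: a=0 b=2 c=3/2 d=-1/2
S(3/4) = -53/128

Δ: Δ0=1, Δ1=3
row 1: diag=4, rhs=12; c'=1/4, d'=3
back: M1=3
M: M0=0, M1=3, M2=0
seg 0: a=-1, c=M0/2=0, d=(M1−M0)/(6·1)=1/2, b=Δ0−h0·(2M0+M1)/6=1/2
seg 1: a=0, c=M1/2=3/2, d=(M2−M1)/(6·1)=-1/2, b=Δ1−h1·(2M1+M2)/6=2
t_q=3/4 → seg 0, τ=3/4; S=-1+1/2·τ+0·τ²+1/2·τ³=-53/128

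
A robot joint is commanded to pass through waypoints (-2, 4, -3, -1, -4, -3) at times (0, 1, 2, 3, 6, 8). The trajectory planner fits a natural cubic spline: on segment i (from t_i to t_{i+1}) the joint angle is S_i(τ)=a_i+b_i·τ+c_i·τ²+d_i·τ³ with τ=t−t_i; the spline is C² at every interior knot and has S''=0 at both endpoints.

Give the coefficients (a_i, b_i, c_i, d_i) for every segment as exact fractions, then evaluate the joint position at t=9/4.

  seg 0: a=-2 b=20771/2050 c=0 d=-8471/2050
  seg 1: a=4 b=-2321/1025 c=-25413/2050 d=3141/410
  seg 2: a=-3 b=-8353/2050 c=10851/1025 d=-9249/2050
  seg 3: a=-1 b=3652/1025 c=-1209/410 d=2927/6150
  seg 4: a=-4 b=-2623/2050 c=1368/1025 d=-228/1025
S(9/4) = -449689/131200

Δ: Δ0=6, Δ1=-7, Δ2=2, Δ3=-1, Δ4=1/2
row 1: diag=4, rhs=-78; c'=1/4, d'=-39/2
row 2: denom=4−1·1/4=15/4; d'=(54−1·-39/2)/(15/4)=98/5
row 3: denom=8−1·4/15=116/15; d'=(-18−1·98/5)/(116/15)=-141/29
row 4: denom=10−3·45/116=1025/116; d'=(9−3·-141/29)/(1025/116)=2736/1025
back: M4=2736/1025
back: M3=-141/29−45/116·2736/1025=-1209/205
back: M2=98/5−4/15·-1209/205=21702/1025
back: M1=-39/2−1/4·21702/1025=-25413/1025
M: M0=0, M1=-25413/1025, M2=21702/1025, M3=-1209/205, M4=2736/1025, M5=0
seg 0: a=-2, c=M0/2=0, d=(M1−M0)/(6·1)=-8471/2050, b=Δ0−h0·(2M0+M1)/6=20771/2050
seg 1: a=4, c=M1/2=-25413/2050, d=(M2−M1)/(6·1)=3141/410, b=Δ1−h1·(2M1+M2)/6=-2321/1025
seg 2: a=-3, c=M2/2=10851/1025, d=(M3−M2)/(6·1)=-9249/2050, b=Δ2−h2·(2M2+M3)/6=-8353/2050
seg 3: a=-1, c=M3/2=-1209/410, d=(M4−M3)/(6·3)=2927/6150, b=Δ3−h3·(2M3+M4)/6=3652/1025
seg 4: a=-4, c=M4/2=1368/1025, d=(M5−M4)/(6·2)=-228/1025, b=Δ4−h4·(2M4+M5)/6=-2623/2050
t_q=9/4 → seg 2, τ=1/4; S=-3+-8353/2050·τ+10851/1025·τ²+-9249/2050·τ³=-449689/131200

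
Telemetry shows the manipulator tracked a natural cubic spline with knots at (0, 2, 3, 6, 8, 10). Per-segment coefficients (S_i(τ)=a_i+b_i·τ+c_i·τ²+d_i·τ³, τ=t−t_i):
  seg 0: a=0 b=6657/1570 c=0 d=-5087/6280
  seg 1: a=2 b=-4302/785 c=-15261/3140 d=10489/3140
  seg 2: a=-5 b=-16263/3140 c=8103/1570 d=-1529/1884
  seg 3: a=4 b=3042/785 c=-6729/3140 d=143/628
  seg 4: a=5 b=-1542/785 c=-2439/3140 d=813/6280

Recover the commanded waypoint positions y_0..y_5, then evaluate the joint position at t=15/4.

y_0 = S_0(0) = a_0 = 0
y_1 = S_1(0) = a_1 = 2
y_2 = S_2(0) = a_2 = -5
y_3 = S_3(0) = a_3 = 4
y_4 = S_4(0) = a_4 = 5
y_5 = S_4(2) = -1
t_q=15/4 is in segment 2 (τ=3/4); S_2(τ)=-1270813/200960

y_0=0 y_1=2 y_2=-5 y_3=4 y_4=5 y_5=-1
S(15/4) = -1270813/200960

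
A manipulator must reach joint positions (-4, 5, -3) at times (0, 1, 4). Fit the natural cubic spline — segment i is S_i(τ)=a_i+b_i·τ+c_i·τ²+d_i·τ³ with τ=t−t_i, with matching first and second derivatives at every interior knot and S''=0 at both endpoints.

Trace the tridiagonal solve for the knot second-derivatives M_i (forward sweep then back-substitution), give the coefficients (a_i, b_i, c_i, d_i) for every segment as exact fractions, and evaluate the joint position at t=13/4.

  seg 0: a=-4 b=251/24 c=0 d=-35/24
  seg 1: a=5 b=73/12 c=-35/8 d=35/72
S(13/4) = 1063/512

Δ: Δ0=9, Δ1=-8/3
row 1: diag=8, rhs=-70; c'=3/8, d'=-35/4
back: M1=-35/4
M: M0=0, M1=-35/4, M2=0
seg 0: a=-4, c=M0/2=0, d=(M1−M0)/(6·1)=-35/24, b=Δ0−h0·(2M0+M1)/6=251/24
seg 1: a=5, c=M1/2=-35/8, d=(M2−M1)/(6·3)=35/72, b=Δ1−h1·(2M1+M2)/6=73/12
t_q=13/4 → seg 1, τ=9/4; S=5+73/12·τ+-35/8·τ²+35/72·τ³=1063/512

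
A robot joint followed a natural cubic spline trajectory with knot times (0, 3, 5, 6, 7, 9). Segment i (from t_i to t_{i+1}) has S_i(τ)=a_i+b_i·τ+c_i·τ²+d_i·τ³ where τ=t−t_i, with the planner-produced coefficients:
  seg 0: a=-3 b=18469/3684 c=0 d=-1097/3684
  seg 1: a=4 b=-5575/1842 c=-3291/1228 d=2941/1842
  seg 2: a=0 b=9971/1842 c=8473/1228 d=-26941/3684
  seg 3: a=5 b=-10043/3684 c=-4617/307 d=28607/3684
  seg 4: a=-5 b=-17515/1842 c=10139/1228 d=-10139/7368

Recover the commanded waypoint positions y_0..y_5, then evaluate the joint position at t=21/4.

y_0=-3 y_1=4 y_2=0 y_3=5 y_4=-5 y_5=-2
S(21/4) = 131269/78592

y_0 = S_0(0) = a_0 = -3
y_1 = S_1(0) = a_1 = 4
y_2 = S_2(0) = a_2 = 0
y_3 = S_3(0) = a_3 = 5
y_4 = S_4(0) = a_4 = -5
y_5 = S_4(2) = -2
t_q=21/4 is in segment 2 (τ=1/4); S_2(τ)=131269/78592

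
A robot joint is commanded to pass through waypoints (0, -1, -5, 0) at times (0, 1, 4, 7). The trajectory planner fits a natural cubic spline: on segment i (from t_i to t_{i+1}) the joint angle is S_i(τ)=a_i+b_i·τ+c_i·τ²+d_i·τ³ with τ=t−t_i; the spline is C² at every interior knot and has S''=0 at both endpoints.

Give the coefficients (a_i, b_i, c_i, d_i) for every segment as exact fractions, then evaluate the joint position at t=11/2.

  seg 0: a=0 b=-74/87 c=0 d=-13/87
  seg 1: a=-1 b=-113/87 c=-13/29 d=38/261
  seg 2: a=-5 b=-5/87 c=25/29 d=-25/261
S(11/2) = -805/232

Δ: Δ0=-1, Δ1=-4/3, Δ2=5/3
row 1: diag=8, rhs=-2; c'=3/8, d'=-1/4
row 2: denom=12−3·3/8=87/8; d'=(18−3·-1/4)/(87/8)=50/29
back: M2=50/29
back: M1=-1/4−3/8·50/29=-26/29
M: M0=0, M1=-26/29, M2=50/29, M3=0
seg 0: a=0, c=M0/2=0, d=(M1−M0)/(6·1)=-13/87, b=Δ0−h0·(2M0+M1)/6=-74/87
seg 1: a=-1, c=M1/2=-13/29, d=(M2−M1)/(6·3)=38/261, b=Δ1−h1·(2M1+M2)/6=-113/87
seg 2: a=-5, c=M2/2=25/29, d=(M3−M2)/(6·3)=-25/261, b=Δ2−h2·(2M2+M3)/6=-5/87
t_q=11/2 → seg 2, τ=3/2; S=-5+-5/87·τ+25/29·τ²+-25/261·τ³=-805/232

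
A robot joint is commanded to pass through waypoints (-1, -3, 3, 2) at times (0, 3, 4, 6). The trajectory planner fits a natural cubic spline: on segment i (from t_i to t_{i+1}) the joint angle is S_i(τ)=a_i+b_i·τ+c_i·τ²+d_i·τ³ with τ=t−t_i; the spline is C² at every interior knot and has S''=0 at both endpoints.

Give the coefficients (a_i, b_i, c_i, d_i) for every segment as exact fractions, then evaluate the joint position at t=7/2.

  seg 0: a=-1 b=-1025/282 c=0 d=31/94
  seg 1: a=-3 b=743/141 c=279/94 d=-631/282
  seg 2: a=3 b=1267/282 c=-176/47 d=88/141
S(7/2) = 73/752

Δ: Δ0=-2/3, Δ1=6, Δ2=-1/2
row 1: diag=8, rhs=40; c'=1/8, d'=5
row 2: denom=6−1·1/8=47/8; d'=(-39−1·5)/(47/8)=-352/47
back: M2=-352/47
back: M1=5−1/8·-352/47=279/47
M: M0=0, M1=279/47, M2=-352/47, M3=0
seg 0: a=-1, c=M0/2=0, d=(M1−M0)/(6·3)=31/94, b=Δ0−h0·(2M0+M1)/6=-1025/282
seg 1: a=-3, c=M1/2=279/94, d=(M2−M1)/(6·1)=-631/282, b=Δ1−h1·(2M1+M2)/6=743/141
seg 2: a=3, c=M2/2=-176/47, d=(M3−M2)/(6·2)=88/141, b=Δ2−h2·(2M2+M3)/6=1267/282
t_q=7/2 → seg 1, τ=1/2; S=-3+743/141·τ+279/94·τ²+-631/282·τ³=73/752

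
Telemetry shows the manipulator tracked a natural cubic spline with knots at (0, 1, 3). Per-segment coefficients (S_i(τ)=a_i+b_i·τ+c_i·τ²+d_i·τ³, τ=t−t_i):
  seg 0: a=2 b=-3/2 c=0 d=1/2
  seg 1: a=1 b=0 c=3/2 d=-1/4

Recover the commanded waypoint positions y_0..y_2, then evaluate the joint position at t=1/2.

y_0 = S_0(0) = a_0 = 2
y_1 = S_1(0) = a_1 = 1
y_2 = S_1(2) = 5
t_q=1/2 is in segment 0 (τ=1/2); S_0(τ)=21/16

y_0=2 y_1=1 y_2=5
S(1/2) = 21/16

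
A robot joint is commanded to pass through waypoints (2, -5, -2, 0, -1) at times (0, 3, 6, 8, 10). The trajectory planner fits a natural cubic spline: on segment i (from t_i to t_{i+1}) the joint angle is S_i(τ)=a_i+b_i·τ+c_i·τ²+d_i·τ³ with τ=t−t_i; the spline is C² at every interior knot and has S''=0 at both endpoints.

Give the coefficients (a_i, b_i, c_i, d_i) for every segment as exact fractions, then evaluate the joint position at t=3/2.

Δ: Δ0=-7/3, Δ1=1, Δ2=1, Δ3=-1/2
row 1: diag=12, rhs=20; c'=1/4, d'=5/3
row 2: denom=10−3·1/4=37/4; d'=(0−3·5/3)/(37/4)=-20/37
row 3: denom=8−2·8/37=280/37; d'=(-9−2·-20/37)/(280/37)=-293/280
back: M3=-293/280
back: M2=-20/37−8/37·-293/280=-11/35
back: M1=5/3−1/4·-11/35=733/420
M: M0=0, M1=733/420, M2=-11/35, M3=-293/280, M4=0
seg 0: a=2, c=M0/2=0, d=(M1−M0)/(6·3)=733/7560, b=Δ0−h0·(2M0+M1)/6=-2693/840
seg 1: a=-5, c=M1/2=733/840, d=(M2−M1)/(6·3)=-173/1512, b=Δ1−h1·(2M1+M2)/6=-247/420
seg 2: a=-2, c=M2/2=-11/70, d=(M3−M2)/(6·2)=-41/672, b=Δ2−h2·(2M2+M3)/6=187/120
seg 3: a=0, c=M3/2=-293/560, d=(M4−M3)/(6·2)=293/3360, b=Δ3−h3·(2M3+M4)/6=83/420
t_q=3/2 → seg 0, τ=3/2; S=2+-2693/840·τ+0·τ²+733/7560·τ³=-5559/2240

  seg 0: a=2 b=-2693/840 c=0 d=733/7560
  seg 1: a=-5 b=-247/420 c=733/840 d=-173/1512
  seg 2: a=-2 b=187/120 c=-11/70 d=-41/672
  seg 3: a=0 b=83/420 c=-293/560 d=293/3360
S(3/2) = -5559/2240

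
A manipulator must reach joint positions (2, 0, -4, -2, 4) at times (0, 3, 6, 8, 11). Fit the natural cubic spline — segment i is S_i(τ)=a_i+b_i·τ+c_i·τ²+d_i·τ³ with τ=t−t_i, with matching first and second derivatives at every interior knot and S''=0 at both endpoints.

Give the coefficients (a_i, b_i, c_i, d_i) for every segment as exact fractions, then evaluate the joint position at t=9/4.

  seg 0: a=2 b=-18/59 c=0 d=-64/1593
  seg 1: a=0 b=-82/59 c=-64/177 d=202/1593
  seg 2: a=-4 b=-8/59 c=46/59 d=-25/236
  seg 3: a=-2 b=101/59 c=17/118 d=-17/1062
S(9/4) = 101/118

Δ: Δ0=-2/3, Δ1=-4/3, Δ2=1, Δ3=2
row 1: diag=12, rhs=-4; c'=1/4, d'=-1/3
row 2: denom=10−3·1/4=37/4; d'=(14−3·-1/3)/(37/4)=60/37
row 3: denom=10−2·8/37=354/37; d'=(6−2·60/37)/(354/37)=17/59
back: M3=17/59
back: M2=60/37−8/37·17/59=92/59
back: M1=-1/3−1/4·92/59=-128/177
M: M0=0, M1=-128/177, M2=92/59, M3=17/59, M4=0
seg 0: a=2, c=M0/2=0, d=(M1−M0)/(6·3)=-64/1593, b=Δ0−h0·(2M0+M1)/6=-18/59
seg 1: a=0, c=M1/2=-64/177, d=(M2−M1)/(6·3)=202/1593, b=Δ1−h1·(2M1+M2)/6=-82/59
seg 2: a=-4, c=M2/2=46/59, d=(M3−M2)/(6·2)=-25/236, b=Δ2−h2·(2M2+M3)/6=-8/59
seg 3: a=-2, c=M3/2=17/118, d=(M4−M3)/(6·3)=-17/1062, b=Δ3−h3·(2M3+M4)/6=101/59
t_q=9/4 → seg 0, τ=9/4; S=2+-18/59·τ+0·τ²+-64/1593·τ³=101/118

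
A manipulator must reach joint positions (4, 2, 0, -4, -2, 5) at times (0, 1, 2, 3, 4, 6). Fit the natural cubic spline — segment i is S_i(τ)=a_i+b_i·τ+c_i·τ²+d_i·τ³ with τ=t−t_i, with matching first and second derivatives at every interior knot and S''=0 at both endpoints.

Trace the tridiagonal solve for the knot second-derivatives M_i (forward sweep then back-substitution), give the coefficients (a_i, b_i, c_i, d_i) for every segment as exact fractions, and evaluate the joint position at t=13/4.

  seg 0: a=4 b=-1445/642 c=0 d=161/642
  seg 1: a=2 b=-481/321 c=161/214 d=-805/642
  seg 2: a=0 b=-2411/642 c=-322/107 d=1775/642
  seg 3: a=-4 b=-475/321 c=1131/214 d=-1159/642
  seg 4: a=-2 b=2359/642 c=-14/107 d=7/321
S(13/4) = -55713/13696

Δ: Δ0=-2, Δ1=-2, Δ2=-4, Δ3=2, Δ4=7/2
row 1: diag=4, rhs=0; c'=1/4, d'=0
row 2: denom=4−1·1/4=15/4; d'=(-12−1·0)/(15/4)=-16/5
row 3: denom=4−1·4/15=56/15; d'=(36−1·-16/5)/(56/15)=21/2
row 4: denom=6−1·15/56=321/56; d'=(9−1·21/2)/(321/56)=-28/107
back: M4=-28/107
back: M3=21/2−15/56·-28/107=1131/107
back: M2=-16/5−4/15·1131/107=-644/107
back: M1=0−1/4·-644/107=161/107
M: M0=0, M1=161/107, M2=-644/107, M3=1131/107, M4=-28/107, M5=0
seg 0: a=4, c=M0/2=0, d=(M1−M0)/(6·1)=161/642, b=Δ0−h0·(2M0+M1)/6=-1445/642
seg 1: a=2, c=M1/2=161/214, d=(M2−M1)/(6·1)=-805/642, b=Δ1−h1·(2M1+M2)/6=-481/321
seg 2: a=0, c=M2/2=-322/107, d=(M3−M2)/(6·1)=1775/642, b=Δ2−h2·(2M2+M3)/6=-2411/642
seg 3: a=-4, c=M3/2=1131/214, d=(M4−M3)/(6·1)=-1159/642, b=Δ3−h3·(2M3+M4)/6=-475/321
seg 4: a=-2, c=M4/2=-14/107, d=(M5−M4)/(6·2)=7/321, b=Δ4−h4·(2M4+M5)/6=2359/642
t_q=13/4 → seg 3, τ=1/4; S=-4+-475/321·τ+1131/214·τ²+-1159/642·τ³=-55713/13696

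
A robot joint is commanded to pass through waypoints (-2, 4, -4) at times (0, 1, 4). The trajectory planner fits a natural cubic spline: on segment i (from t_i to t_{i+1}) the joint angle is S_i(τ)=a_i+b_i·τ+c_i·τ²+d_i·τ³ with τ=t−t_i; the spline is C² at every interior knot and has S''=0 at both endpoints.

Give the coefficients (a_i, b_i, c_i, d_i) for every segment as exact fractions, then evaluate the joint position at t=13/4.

  seg 0: a=-2 b=85/12 c=0 d=-13/12
  seg 1: a=4 b=23/6 c=-13/4 d=13/36
S(13/4) = 73/256

Δ: Δ0=6, Δ1=-8/3
row 1: diag=8, rhs=-52; c'=3/8, d'=-13/2
back: M1=-13/2
M: M0=0, M1=-13/2, M2=0
seg 0: a=-2, c=M0/2=0, d=(M1−M0)/(6·1)=-13/12, b=Δ0−h0·(2M0+M1)/6=85/12
seg 1: a=4, c=M1/2=-13/4, d=(M2−M1)/(6·3)=13/36, b=Δ1−h1·(2M1+M2)/6=23/6
t_q=13/4 → seg 1, τ=9/4; S=4+23/6·τ+-13/4·τ²+13/36·τ³=73/256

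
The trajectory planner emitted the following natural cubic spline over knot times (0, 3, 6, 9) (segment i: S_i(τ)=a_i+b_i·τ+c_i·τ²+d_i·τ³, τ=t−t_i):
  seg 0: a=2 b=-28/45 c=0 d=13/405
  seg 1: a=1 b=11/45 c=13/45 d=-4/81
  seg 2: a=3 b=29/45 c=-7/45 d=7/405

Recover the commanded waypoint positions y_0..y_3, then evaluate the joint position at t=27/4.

y_0=2 y_1=1 y_2=3 y_3=4
S(27/4) = 1089/320

y_0 = S_0(0) = a_0 = 2
y_1 = S_1(0) = a_1 = 1
y_2 = S_2(0) = a_2 = 3
y_3 = S_2(3) = 4
t_q=27/4 is in segment 2 (τ=3/4); S_2(τ)=1089/320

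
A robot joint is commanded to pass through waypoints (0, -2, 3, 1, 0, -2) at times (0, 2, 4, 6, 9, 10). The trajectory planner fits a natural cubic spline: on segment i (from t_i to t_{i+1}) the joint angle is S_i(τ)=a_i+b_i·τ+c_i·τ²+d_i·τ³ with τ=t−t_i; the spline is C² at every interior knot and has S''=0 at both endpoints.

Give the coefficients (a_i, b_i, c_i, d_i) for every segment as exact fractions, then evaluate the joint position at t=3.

Δ: Δ0=-1, Δ1=5/2, Δ2=-1, Δ3=-1/3, Δ4=-2
row 1: diag=8, rhs=21; c'=1/4, d'=21/8
row 2: denom=8−2·1/4=15/2; d'=(-21−2·21/8)/(15/2)=-7/2
row 3: denom=10−2·4/15=142/15; d'=(4−2·-7/2)/(142/15)=165/142
row 4: denom=8−3·45/142=1001/142; d'=(-10−3·165/142)/(1001/142)=-1915/1001
back: M4=-1915/1001
back: M3=165/142−45/142·-1915/1001=1770/1001
back: M2=-7/2−4/15·1770/1001=-7951/2002
back: M1=21/8−1/4·-7951/2002=7243/2002
M: M0=0, M1=7243/2002, M2=-7951/2002, M3=1770/1001, M4=-1915/1001, M5=0
seg 0: a=0, c=M0/2=0, d=(M1−M0)/(6·2)=7243/24024, b=Δ0−h0·(2M0+M1)/6=-13249/6006
seg 1: a=-2, c=M1/2=7243/4004, d=(M2−M1)/(6·2)=-7597/12012, b=Δ1−h1·(2M1+M2)/6=4240/3003
seg 2: a=3, c=M2/2=-7951/4004, d=(M3−M2)/(6·2)=11491/24024, b=Δ2−h2·(2M2+M3)/6=454/429
seg 3: a=1, c=M3/2=885/1001, d=(M4−M3)/(6·3)=-335/1638, b=Δ3−h3·(2M3+M4)/6=-529/462
seg 4: a=0, c=M4/2=-1915/2002, d=(M5−M4)/(6·1)=1915/6006, b=Δ4−h4·(2M4+M5)/6=-4091/3003
t_q=3 → seg 1, τ=1; S=-2+4240/3003·τ+7243/4004·τ²+-7597/12012·τ³=589/1001

  seg 0: a=0 b=-13249/6006 c=0 d=7243/24024
  seg 1: a=-2 b=4240/3003 c=7243/4004 d=-7597/12012
  seg 2: a=3 b=454/429 c=-7951/4004 d=11491/24024
  seg 3: a=1 b=-529/462 c=885/1001 d=-335/1638
  seg 4: a=0 b=-4091/3003 c=-1915/2002 d=1915/6006
S(3) = 589/1001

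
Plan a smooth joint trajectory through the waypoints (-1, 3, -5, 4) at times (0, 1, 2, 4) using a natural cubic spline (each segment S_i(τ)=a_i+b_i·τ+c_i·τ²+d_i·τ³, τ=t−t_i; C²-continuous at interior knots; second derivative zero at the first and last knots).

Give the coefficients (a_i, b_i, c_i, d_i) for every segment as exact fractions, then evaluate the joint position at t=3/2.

  seg 0: a=-1 b=353/46 c=0 d=-169/46
  seg 1: a=3 b=-77/23 c=-507/46 d=293/46
  seg 2: a=-5 b=-289/46 c=186/23 d=-31/23
S(3/2) = -233/368

Δ: Δ0=4, Δ1=-8, Δ2=9/2
row 1: diag=4, rhs=-72; c'=1/4, d'=-18
row 2: denom=6−1·1/4=23/4; d'=(75−1·-18)/(23/4)=372/23
back: M2=372/23
back: M1=-18−1/4·372/23=-507/23
M: M0=0, M1=-507/23, M2=372/23, M3=0
seg 0: a=-1, c=M0/2=0, d=(M1−M0)/(6·1)=-169/46, b=Δ0−h0·(2M0+M1)/6=353/46
seg 1: a=3, c=M1/2=-507/46, d=(M2−M1)/(6·1)=293/46, b=Δ1−h1·(2M1+M2)/6=-77/23
seg 2: a=-5, c=M2/2=186/23, d=(M3−M2)/(6·2)=-31/23, b=Δ2−h2·(2M2+M3)/6=-289/46
t_q=3/2 → seg 1, τ=1/2; S=3+-77/23·τ+-507/46·τ²+293/46·τ³=-233/368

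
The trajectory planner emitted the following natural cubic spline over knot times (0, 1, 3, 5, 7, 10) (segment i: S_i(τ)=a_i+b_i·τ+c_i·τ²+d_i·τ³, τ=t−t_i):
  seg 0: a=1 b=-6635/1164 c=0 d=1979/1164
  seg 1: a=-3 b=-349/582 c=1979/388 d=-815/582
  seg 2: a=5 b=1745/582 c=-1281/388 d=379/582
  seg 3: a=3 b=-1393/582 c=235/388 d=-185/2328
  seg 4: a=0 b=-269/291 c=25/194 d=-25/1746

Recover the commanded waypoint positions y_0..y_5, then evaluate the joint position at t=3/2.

y_0=1 y_1=-3 y_2=5 y_3=3 y_4=0 y_5=-2
S(3/2) = -1707/776

y_0 = S_0(0) = a_0 = 1
y_1 = S_1(0) = a_1 = -3
y_2 = S_2(0) = a_2 = 5
y_3 = S_3(0) = a_3 = 3
y_4 = S_4(0) = a_4 = 0
y_5 = S_4(3) = -2
t_q=3/2 is in segment 1 (τ=1/2); S_1(τ)=-1707/776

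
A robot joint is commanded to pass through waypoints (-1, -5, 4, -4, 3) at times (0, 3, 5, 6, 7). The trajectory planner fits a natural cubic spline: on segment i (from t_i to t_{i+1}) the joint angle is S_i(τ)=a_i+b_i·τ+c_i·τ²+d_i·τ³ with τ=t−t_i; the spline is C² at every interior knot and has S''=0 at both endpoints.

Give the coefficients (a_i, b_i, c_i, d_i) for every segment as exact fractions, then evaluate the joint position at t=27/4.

  seg 0: a=-1 b=-6467/1284 c=0 d=1585/3852
  seg 1: a=-5 b=3899/642 c=1585/428 d=-5765/2568
  seg 2: a=4 b=-1943/321 c=-1045/107 d=2510/321
  seg 3: a=-4 b=-683/321 c=1465/107 d=-1465/321
S(27/4) = 1235/6848

Δ: Δ0=-4/3, Δ1=9/2, Δ2=-8, Δ3=7
row 1: diag=10, rhs=35; c'=1/5, d'=7/2
row 2: denom=6−2·1/5=28/5; d'=(-75−2·7/2)/(28/5)=-205/14
row 3: denom=4−1·5/28=107/28; d'=(90−1·-205/14)/(107/28)=2930/107
back: M3=2930/107
back: M2=-205/14−5/28·2930/107=-2090/107
back: M1=7/2−1/5·-2090/107=1585/214
M: M0=0, M1=1585/214, M2=-2090/107, M3=2930/107, M4=0
seg 0: a=-1, c=M0/2=0, d=(M1−M0)/(6·3)=1585/3852, b=Δ0−h0·(2M0+M1)/6=-6467/1284
seg 1: a=-5, c=M1/2=1585/428, d=(M2−M1)/(6·2)=-5765/2568, b=Δ1−h1·(2M1+M2)/6=3899/642
seg 2: a=4, c=M2/2=-1045/107, d=(M3−M2)/(6·1)=2510/321, b=Δ2−h2·(2M2+M3)/6=-1943/321
seg 3: a=-4, c=M3/2=1465/107, d=(M4−M3)/(6·1)=-1465/321, b=Δ3−h3·(2M3+M4)/6=-683/321
t_q=27/4 → seg 3, τ=3/4; S=-4+-683/321·τ+1465/107·τ²+-1465/321·τ³=1235/6848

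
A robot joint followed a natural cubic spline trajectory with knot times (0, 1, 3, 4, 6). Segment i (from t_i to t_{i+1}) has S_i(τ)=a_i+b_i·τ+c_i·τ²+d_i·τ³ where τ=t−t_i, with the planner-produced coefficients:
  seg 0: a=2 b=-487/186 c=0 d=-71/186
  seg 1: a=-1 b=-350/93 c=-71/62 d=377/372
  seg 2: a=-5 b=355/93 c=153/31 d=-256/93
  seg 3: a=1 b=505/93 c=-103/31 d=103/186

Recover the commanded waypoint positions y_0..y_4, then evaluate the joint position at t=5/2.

y_0 = S_0(0) = a_0 = 2
y_1 = S_1(0) = a_1 = -1
y_2 = S_2(0) = a_2 = -5
y_3 = S_3(0) = a_3 = 1
y_4 = S_3(2) = 3
t_q=5/2 is in segment 1 (τ=3/2); S_1(τ)=-5755/992

y_0=2 y_1=-1 y_2=-5 y_3=1 y_4=3
S(5/2) = -5755/992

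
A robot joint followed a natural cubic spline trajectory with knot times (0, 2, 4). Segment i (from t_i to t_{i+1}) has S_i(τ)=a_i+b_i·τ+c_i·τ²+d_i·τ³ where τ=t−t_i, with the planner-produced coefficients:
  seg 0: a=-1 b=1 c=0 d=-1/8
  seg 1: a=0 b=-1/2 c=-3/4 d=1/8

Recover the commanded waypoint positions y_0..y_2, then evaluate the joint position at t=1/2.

y_0 = S_0(0) = a_0 = -1
y_1 = S_1(0) = a_1 = 0
y_2 = S_1(2) = -3
t_q=1/2 is in segment 0 (τ=1/2); S_0(τ)=-33/64

y_0=-1 y_1=0 y_2=-3
S(1/2) = -33/64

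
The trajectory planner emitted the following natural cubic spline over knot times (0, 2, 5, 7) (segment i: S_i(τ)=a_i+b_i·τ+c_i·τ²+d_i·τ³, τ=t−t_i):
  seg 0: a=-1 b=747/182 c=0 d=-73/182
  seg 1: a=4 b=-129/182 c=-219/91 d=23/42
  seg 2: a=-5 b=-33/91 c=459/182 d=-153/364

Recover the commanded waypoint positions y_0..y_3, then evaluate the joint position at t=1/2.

y_0=-1 y_1=4 y_2=-5 y_3=1
S(1/2) = 1459/1456

y_0 = S_0(0) = a_0 = -1
y_1 = S_1(0) = a_1 = 4
y_2 = S_2(0) = a_2 = -5
y_3 = S_2(2) = 1
t_q=1/2 is in segment 0 (τ=1/2); S_0(τ)=1459/1456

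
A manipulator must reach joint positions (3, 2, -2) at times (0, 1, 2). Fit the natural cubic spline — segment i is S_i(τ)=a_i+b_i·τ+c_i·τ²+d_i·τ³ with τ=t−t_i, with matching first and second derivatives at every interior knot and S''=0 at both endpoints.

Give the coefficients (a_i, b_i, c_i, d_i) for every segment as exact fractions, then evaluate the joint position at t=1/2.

  seg 0: a=3 b=-1/4 c=0 d=-3/4
  seg 1: a=2 b=-5/2 c=-9/4 d=3/4
S(1/2) = 89/32

Δ: Δ0=-1, Δ1=-4
row 1: diag=4, rhs=-18; c'=1/4, d'=-9/2
back: M1=-9/2
M: M0=0, M1=-9/2, M2=0
seg 0: a=3, c=M0/2=0, d=(M1−M0)/(6·1)=-3/4, b=Δ0−h0·(2M0+M1)/6=-1/4
seg 1: a=2, c=M1/2=-9/4, d=(M2−M1)/(6·1)=3/4, b=Δ1−h1·(2M1+M2)/6=-5/2
t_q=1/2 → seg 0, τ=1/2; S=3+-1/4·τ+0·τ²+-3/4·τ³=89/32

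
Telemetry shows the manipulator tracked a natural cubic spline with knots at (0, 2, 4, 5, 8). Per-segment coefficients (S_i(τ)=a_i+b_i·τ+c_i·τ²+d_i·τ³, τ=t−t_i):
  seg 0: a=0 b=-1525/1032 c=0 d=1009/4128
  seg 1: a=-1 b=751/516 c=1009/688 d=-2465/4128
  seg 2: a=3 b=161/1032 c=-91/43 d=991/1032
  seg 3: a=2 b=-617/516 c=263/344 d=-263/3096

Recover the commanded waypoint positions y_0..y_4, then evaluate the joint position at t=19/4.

y_0 = S_0(0) = a_0 = 0
y_1 = S_1(0) = a_1 = -1
y_2 = S_2(0) = a_2 = 3
y_3 = S_3(0) = a_3 = 2
y_4 = S_3(3) = 3
t_q=19/4 is in segment 2 (τ=3/4); S_2(τ)=51335/22016

y_0=0 y_1=-1 y_2=3 y_3=2 y_4=3
S(19/4) = 51335/22016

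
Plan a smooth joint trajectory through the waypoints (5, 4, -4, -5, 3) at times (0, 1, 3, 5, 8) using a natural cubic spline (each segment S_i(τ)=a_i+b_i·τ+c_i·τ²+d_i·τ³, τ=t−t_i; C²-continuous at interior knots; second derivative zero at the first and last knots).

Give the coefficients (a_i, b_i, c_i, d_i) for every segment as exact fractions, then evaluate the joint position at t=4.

Δ: Δ0=-1, Δ1=-4, Δ2=-1/2, Δ3=8/3
row 1: diag=6, rhs=-18; c'=1/3, d'=-3
row 2: denom=8−2·1/3=22/3; d'=(21−2·-3)/(22/3)=81/22
row 3: denom=10−2·3/11=104/11; d'=(19−2·81/22)/(104/11)=16/13
back: M3=16/13
back: M2=81/22−3/11·16/13=87/26
back: M1=-3−1/3·87/26=-107/26
M: M0=0, M1=-107/26, M2=87/26, M3=16/13, M4=0
seg 0: a=5, c=M0/2=0, d=(M1−M0)/(6·1)=-107/156, b=Δ0−h0·(2M0+M1)/6=-49/156
seg 1: a=4, c=M1/2=-107/52, d=(M2−M1)/(6·2)=97/156, b=Δ1−h1·(2M1+M2)/6=-185/78
seg 2: a=-4, c=M2/2=87/52, d=(M3−M2)/(6·2)=-55/312, b=Δ2−h2·(2M2+M3)/6=-245/78
seg 3: a=-5, c=M3/2=8/13, d=(M4−M3)/(6·3)=-8/117, b=Δ3−h3·(2M3+M4)/6=56/39
t_q=4 → seg 2, τ=1; S=-4+-245/78·τ+87/52·τ²+-55/312·τ³=-587/104

  seg 0: a=5 b=-49/156 c=0 d=-107/156
  seg 1: a=4 b=-185/78 c=-107/52 d=97/156
  seg 2: a=-4 b=-245/78 c=87/52 d=-55/312
  seg 3: a=-5 b=56/39 c=8/13 d=-8/117
S(4) = -587/104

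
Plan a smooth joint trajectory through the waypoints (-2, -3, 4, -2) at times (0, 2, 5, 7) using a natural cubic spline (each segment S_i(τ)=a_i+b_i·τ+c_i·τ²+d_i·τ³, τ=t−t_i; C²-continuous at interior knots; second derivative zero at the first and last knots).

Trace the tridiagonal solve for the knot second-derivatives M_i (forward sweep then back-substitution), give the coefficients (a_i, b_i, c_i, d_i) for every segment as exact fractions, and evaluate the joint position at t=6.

  seg 0: a=-2 b=-115/78 c=0 d=19/78
  seg 1: a=-3 b=113/78 c=19/13 d=-7/18
  seg 2: a=4 b=-11/39 c=-53/26 d=53/156
S(6) = 105/52

Δ: Δ0=-1/2, Δ1=7/3, Δ2=-3
row 1: diag=10, rhs=17; c'=3/10, d'=17/10
row 2: denom=10−3·3/10=91/10; d'=(-32−3·17/10)/(91/10)=-53/13
back: M2=-53/13
back: M1=17/10−3/10·-53/13=38/13
M: M0=0, M1=38/13, M2=-53/13, M3=0
seg 0: a=-2, c=M0/2=0, d=(M1−M0)/(6·2)=19/78, b=Δ0−h0·(2M0+M1)/6=-115/78
seg 1: a=-3, c=M1/2=19/13, d=(M2−M1)/(6·3)=-7/18, b=Δ1−h1·(2M1+M2)/6=113/78
seg 2: a=4, c=M2/2=-53/26, d=(M3−M2)/(6·2)=53/156, b=Δ2−h2·(2M2+M3)/6=-11/39
t_q=6 → seg 2, τ=1; S=4+-11/39·τ+-53/26·τ²+53/156·τ³=105/52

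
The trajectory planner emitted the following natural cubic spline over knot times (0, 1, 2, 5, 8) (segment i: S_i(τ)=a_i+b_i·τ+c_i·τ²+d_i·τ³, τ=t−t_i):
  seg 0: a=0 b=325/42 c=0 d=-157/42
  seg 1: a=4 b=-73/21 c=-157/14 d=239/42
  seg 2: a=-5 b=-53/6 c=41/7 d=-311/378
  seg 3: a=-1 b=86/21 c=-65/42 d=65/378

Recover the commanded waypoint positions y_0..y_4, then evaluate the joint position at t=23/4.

y_0 = S_0(0) = a_0 = 0
y_1 = S_1(0) = a_1 = 4
y_2 = S_2(0) = a_2 = -5
y_3 = S_3(0) = a_3 = -1
y_4 = S_3(3) = 2
t_q=23/4 is in segment 3 (τ=3/4); S_3(τ)=163/128

y_0=0 y_1=4 y_2=-5 y_3=-1 y_4=2
S(23/4) = 163/128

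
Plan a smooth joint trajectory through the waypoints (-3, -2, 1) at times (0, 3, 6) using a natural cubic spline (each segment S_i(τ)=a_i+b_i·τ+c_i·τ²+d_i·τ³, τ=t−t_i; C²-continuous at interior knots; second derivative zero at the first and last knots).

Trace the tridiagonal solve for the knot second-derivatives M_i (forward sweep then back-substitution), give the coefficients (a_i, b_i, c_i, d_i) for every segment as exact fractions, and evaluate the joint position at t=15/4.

Δ: Δ0=1/3, Δ1=1
row 1: diag=12, rhs=4; c'=1/4, d'=1/3
back: M1=1/3
M: M0=0, M1=1/3, M2=0
seg 0: a=-3, c=M0/2=0, d=(M1−M0)/(6·3)=1/54, b=Δ0−h0·(2M0+M1)/6=1/6
seg 1: a=-2, c=M1/2=1/6, d=(M2−M1)/(6·3)=-1/54, b=Δ1−h1·(2M1+M2)/6=2/3
t_q=15/4 → seg 1, τ=3/4; S=-2+2/3·τ+1/6·τ²+-1/54·τ³=-181/128

  seg 0: a=-3 b=1/6 c=0 d=1/54
  seg 1: a=-2 b=2/3 c=1/6 d=-1/54
S(15/4) = -181/128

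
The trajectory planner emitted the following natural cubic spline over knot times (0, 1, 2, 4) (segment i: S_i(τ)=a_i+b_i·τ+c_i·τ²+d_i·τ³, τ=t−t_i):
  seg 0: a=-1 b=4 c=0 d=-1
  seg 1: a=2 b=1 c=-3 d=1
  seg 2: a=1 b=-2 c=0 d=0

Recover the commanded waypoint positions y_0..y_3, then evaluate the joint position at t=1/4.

y_0 = S_0(0) = a_0 = -1
y_1 = S_1(0) = a_1 = 2
y_2 = S_2(0) = a_2 = 1
y_3 = S_2(2) = -3
t_q=1/4 is in segment 0 (τ=1/4); S_0(τ)=-1/64

y_0=-1 y_1=2 y_2=1 y_3=-3
S(1/4) = -1/64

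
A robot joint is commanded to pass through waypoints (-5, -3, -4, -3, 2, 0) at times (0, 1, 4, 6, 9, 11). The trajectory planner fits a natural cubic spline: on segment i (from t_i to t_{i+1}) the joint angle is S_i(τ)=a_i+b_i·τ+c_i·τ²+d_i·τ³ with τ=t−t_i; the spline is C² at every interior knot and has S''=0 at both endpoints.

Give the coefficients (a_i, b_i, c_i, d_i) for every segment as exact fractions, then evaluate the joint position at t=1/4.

Δ: Δ0=2, Δ1=-1/3, Δ2=1/2, Δ3=5/3, Δ4=-1
row 1: diag=8, rhs=-14; c'=3/8, d'=-7/4
row 2: denom=10−3·3/8=71/8; d'=(5−3·-7/4)/(71/8)=82/71
row 3: denom=10−2·16/71=678/71; d'=(7−2·82/71)/(678/71)=111/226
row 4: denom=10−3·71/226=2047/226; d'=(-16−3·111/226)/(2047/226)=-3949/2047
back: M4=-3949/2047
back: M3=111/226−71/226·-3949/2047=2246/2047
back: M2=82/71−16/71·2246/2047=1858/2047
back: M1=-7/4−3/8·1858/2047=-4279/2047
M: M0=0, M1=-4279/2047, M2=1858/2047, M3=2246/2047, M4=-3949/2047, M5=0
seg 0: a=-5, c=M0/2=0, d=(M1−M0)/(6·1)=-4279/12282, b=Δ0−h0·(2M0+M1)/6=28843/12282
seg 1: a=-3, c=M1/2=-4279/4094, d=(M2−M1)/(6·3)=6137/36846, b=Δ1−h1·(2M1+M2)/6=8003/6141
seg 2: a=-4, c=M2/2=929/2047, d=(M3−M2)/(6·2)=97/6141, b=Δ2−h2·(2M2+M3)/6=-5783/12282
seg 3: a=-3, c=M3/2=1123/2047, d=(M4−M3)/(6·3)=-2065/12282, b=Δ3−h3·(2M3+M4)/6=18841/12282
seg 4: a=2, c=M4/2=-3949/4094, d=(M5−M4)/(6·2)=3949/24564, b=Δ4−h4·(2M4+M5)/6=1757/6141
t_q=1/4 → seg 0, τ=1/4; S=-5+28843/12282·τ+0·τ²+-4279/12282·τ³=-1157677/262016

  seg 0: a=-5 b=28843/12282 c=0 d=-4279/12282
  seg 1: a=-3 b=8003/6141 c=-4279/4094 d=6137/36846
  seg 2: a=-4 b=-5783/12282 c=929/2047 d=97/6141
  seg 3: a=-3 b=18841/12282 c=1123/2047 d=-2065/12282
  seg 4: a=2 b=1757/6141 c=-3949/4094 d=3949/24564
S(1/4) = -1157677/262016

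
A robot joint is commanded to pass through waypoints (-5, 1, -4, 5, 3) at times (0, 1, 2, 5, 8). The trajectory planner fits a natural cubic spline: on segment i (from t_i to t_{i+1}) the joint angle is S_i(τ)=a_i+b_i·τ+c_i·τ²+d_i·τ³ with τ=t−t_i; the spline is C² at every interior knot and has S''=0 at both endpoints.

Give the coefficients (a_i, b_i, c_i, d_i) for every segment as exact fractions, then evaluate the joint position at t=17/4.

Δ: Δ0=6, Δ1=-5, Δ2=3, Δ3=-2/3
row 1: diag=4, rhs=-66; c'=1/4, d'=-33/2
row 2: denom=8−1·1/4=31/4; d'=(48−1·-33/2)/(31/4)=258/31
row 3: denom=12−3·12/31=336/31; d'=(-22−3·258/31)/(336/31)=-13/3
back: M3=-13/3
back: M2=258/31−12/31·-13/3=10
back: M1=-33/2−1/4·10=-19
M: M0=0, M1=-19, M2=10, M3=-13/3, M4=0
seg 0: a=-5, c=M0/2=0, d=(M1−M0)/(6·1)=-19/6, b=Δ0−h0·(2M0+M1)/6=55/6
seg 1: a=1, c=M1/2=-19/2, d=(M2−M1)/(6·1)=29/6, b=Δ1−h1·(2M1+M2)/6=-1/3
seg 2: a=-4, c=M2/2=5, d=(M3−M2)/(6·3)=-43/54, b=Δ2−h2·(2M2+M3)/6=-29/6
seg 3: a=5, c=M3/2=-13/6, d=(M4−M3)/(6·3)=13/54, b=Δ3−h3·(2M3+M4)/6=11/3
t_q=17/4 → seg 2, τ=9/4; S=-4+-29/6·τ+5·τ²+-43/54·τ³=175/128

  seg 0: a=-5 b=55/6 c=0 d=-19/6
  seg 1: a=1 b=-1/3 c=-19/2 d=29/6
  seg 2: a=-4 b=-29/6 c=5 d=-43/54
  seg 3: a=5 b=11/3 c=-13/6 d=13/54
S(17/4) = 175/128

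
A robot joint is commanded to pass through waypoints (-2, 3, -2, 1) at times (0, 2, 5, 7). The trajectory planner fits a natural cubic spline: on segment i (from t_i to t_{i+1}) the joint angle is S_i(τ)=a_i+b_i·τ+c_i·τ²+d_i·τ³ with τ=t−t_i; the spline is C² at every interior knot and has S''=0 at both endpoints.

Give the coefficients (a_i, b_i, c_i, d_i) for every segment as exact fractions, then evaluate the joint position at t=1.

  seg 0: a=-2 b=1979/546 c=0 d=-307/1092
  seg 1: a=3 b=137/546 c=-307/182 d=22/63
  seg 2: a=-2 b=-241/546 c=265/182 d=-265/1092
S(1) = 489/364

Δ: Δ0=5/2, Δ1=-5/3, Δ2=3/2
row 1: diag=10, rhs=-25; c'=3/10, d'=-5/2
row 2: denom=10−3·3/10=91/10; d'=(19−3·-5/2)/(91/10)=265/91
back: M2=265/91
back: M1=-5/2−3/10·265/91=-307/91
M: M0=0, M1=-307/91, M2=265/91, M3=0
seg 0: a=-2, c=M0/2=0, d=(M1−M0)/(6·2)=-307/1092, b=Δ0−h0·(2M0+M1)/6=1979/546
seg 1: a=3, c=M1/2=-307/182, d=(M2−M1)/(6·3)=22/63, b=Δ1−h1·(2M1+M2)/6=137/546
seg 2: a=-2, c=M2/2=265/182, d=(M3−M2)/(6·2)=-265/1092, b=Δ2−h2·(2M2+M3)/6=-241/546
t_q=1 → seg 0, τ=1; S=-2+1979/546·τ+0·τ²+-307/1092·τ³=489/364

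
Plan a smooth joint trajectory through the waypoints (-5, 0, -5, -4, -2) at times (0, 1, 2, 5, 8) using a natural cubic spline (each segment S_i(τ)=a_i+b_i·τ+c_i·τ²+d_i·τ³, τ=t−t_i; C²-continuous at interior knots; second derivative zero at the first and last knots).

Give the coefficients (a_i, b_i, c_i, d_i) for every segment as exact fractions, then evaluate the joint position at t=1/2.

  seg 0: a=-5 b=871/112 c=0 d=-311/112
  seg 1: a=0 b=-31/56 c=-933/112 d=435/112
  seg 2: a=-5 b=-89/16 c=93/28 d=-1367/3024
  seg 3: a=-4 b=121/56 c=-251/336 d=251/3024
S(1/2) = -1307/896

Δ: Δ0=5, Δ1=-5, Δ2=1/3, Δ3=2/3
row 1: diag=4, rhs=-60; c'=1/4, d'=-15
row 2: denom=8−1·1/4=31/4; d'=(32−1·-15)/(31/4)=188/31
row 3: denom=12−3·12/31=336/31; d'=(2−3·188/31)/(336/31)=-251/168
back: M3=-251/168
back: M2=188/31−12/31·-251/168=93/14
back: M1=-15−1/4·93/14=-933/56
M: M0=0, M1=-933/56, M2=93/14, M3=-251/168, M4=0
seg 0: a=-5, c=M0/2=0, d=(M1−M0)/(6·1)=-311/112, b=Δ0−h0·(2M0+M1)/6=871/112
seg 1: a=0, c=M1/2=-933/112, d=(M2−M1)/(6·1)=435/112, b=Δ1−h1·(2M1+M2)/6=-31/56
seg 2: a=-5, c=M2/2=93/28, d=(M3−M2)/(6·3)=-1367/3024, b=Δ2−h2·(2M2+M3)/6=-89/16
seg 3: a=-4, c=M3/2=-251/336, d=(M4−M3)/(6·3)=251/3024, b=Δ3−h3·(2M3+M4)/6=121/56
t_q=1/2 → seg 0, τ=1/2; S=-5+871/112·τ+0·τ²+-311/112·τ³=-1307/896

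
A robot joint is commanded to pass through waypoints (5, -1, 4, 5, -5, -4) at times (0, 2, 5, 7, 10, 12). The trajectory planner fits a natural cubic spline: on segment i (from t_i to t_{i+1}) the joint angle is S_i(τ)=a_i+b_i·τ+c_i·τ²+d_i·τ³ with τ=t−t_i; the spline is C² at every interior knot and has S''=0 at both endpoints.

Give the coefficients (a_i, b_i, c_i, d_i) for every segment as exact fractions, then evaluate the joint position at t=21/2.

  seg 0: a=5 b=-31802/7881 c=0 d=8159/31524
  seg 1: a=-1 b=-7325/7881 c=8159/5254 d=-10837/47286
  seg 2: a=4 b=34679/15762 c=-1339/2627 d=-145/852
  seg 3: a=5 b=-29647/15762 c=-8043/5254 d=8249/23643
  seg 4: a=-5 b=-25939/15762 c=8455/5254 d=-8455/31524
S(21/2) = -458489/84064

Δ: Δ0=-3, Δ1=5/3, Δ2=1/2, Δ3=-10/3, Δ4=1/2
row 1: diag=10, rhs=28; c'=3/10, d'=14/5
row 2: denom=10−3·3/10=91/10; d'=(-7−3·14/5)/(91/10)=-22/13
row 3: denom=10−2·20/91=870/91; d'=(-23−2·-22/13)/(870/91)=-119/58
row 4: denom=10−3·91/290=2627/290; d'=(23−3·-119/58)/(2627/290)=8455/2627
back: M4=8455/2627
back: M3=-119/58−91/290·8455/2627=-8043/2627
back: M2=-22/13−20/91·-8043/2627=-2678/2627
back: M1=14/5−3/10·-2678/2627=8159/2627
M: M0=0, M1=8159/2627, M2=-2678/2627, M3=-8043/2627, M4=8455/2627, M5=0
seg 0: a=5, c=M0/2=0, d=(M1−M0)/(6·2)=8159/31524, b=Δ0−h0·(2M0+M1)/6=-31802/7881
seg 1: a=-1, c=M1/2=8159/5254, d=(M2−M1)/(6·3)=-10837/47286, b=Δ1−h1·(2M1+M2)/6=-7325/7881
seg 2: a=4, c=M2/2=-1339/2627, d=(M3−M2)/(6·2)=-145/852, b=Δ2−h2·(2M2+M3)/6=34679/15762
seg 3: a=5, c=M3/2=-8043/5254, d=(M4−M3)/(6·3)=8249/23643, b=Δ3−h3·(2M3+M4)/6=-29647/15762
seg 4: a=-5, c=M4/2=8455/5254, d=(M5−M4)/(6·2)=-8455/31524, b=Δ4−h4·(2M4+M5)/6=-25939/15762
t_q=21/2 → seg 4, τ=1/2; S=-5+-25939/15762·τ+8455/5254·τ²+-8455/31524·τ³=-458489/84064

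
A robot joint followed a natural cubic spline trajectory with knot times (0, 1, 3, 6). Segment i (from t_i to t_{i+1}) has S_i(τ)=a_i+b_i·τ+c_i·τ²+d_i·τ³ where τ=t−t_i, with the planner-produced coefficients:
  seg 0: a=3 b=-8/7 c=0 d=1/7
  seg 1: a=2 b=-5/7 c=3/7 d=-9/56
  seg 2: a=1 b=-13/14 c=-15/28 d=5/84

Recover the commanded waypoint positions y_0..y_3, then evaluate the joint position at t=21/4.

y_0=3 y_1=2 y_2=1 y_3=-5
S(21/4) = -5597/1792

y_0 = S_0(0) = a_0 = 3
y_1 = S_1(0) = a_1 = 2
y_2 = S_2(0) = a_2 = 1
y_3 = S_2(3) = -5
t_q=21/4 is in segment 2 (τ=9/4); S_2(τ)=-5597/1792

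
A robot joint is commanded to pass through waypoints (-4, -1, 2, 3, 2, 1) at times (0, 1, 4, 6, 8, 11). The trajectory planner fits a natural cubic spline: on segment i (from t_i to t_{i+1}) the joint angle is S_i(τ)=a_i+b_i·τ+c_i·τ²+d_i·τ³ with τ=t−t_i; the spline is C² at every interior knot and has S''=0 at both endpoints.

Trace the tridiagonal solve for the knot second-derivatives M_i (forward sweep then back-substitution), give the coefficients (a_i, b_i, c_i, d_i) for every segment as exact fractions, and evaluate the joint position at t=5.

Δ: Δ0=3, Δ1=1, Δ2=1/2, Δ3=-1/2, Δ4=-1/3
row 1: diag=8, rhs=-12; c'=3/8, d'=-3/2
row 2: denom=10−3·3/8=71/8; d'=(-3−3·-3/2)/(71/8)=12/71
row 3: denom=8−2·16/71=536/71; d'=(-6−2·12/71)/(536/71)=-225/268
row 4: denom=10−2·71/268=1269/134; d'=(1−2·-225/268)/(1269/134)=359/1269
back: M4=359/1269
back: M3=-225/268−71/268·359/1269=-2321/2538
back: M2=12/71−16/71·-2321/2538=476/1269
back: M1=-3/2−3/8·476/1269=-694/423
M: M0=0, M1=-694/423, M2=476/1269, M3=-2321/2538, M4=359/1269, M5=0
seg 0: a=-4, c=M0/2=0, d=(M1−M0)/(6·1)=-347/1269, b=Δ0−h0·(2M0+M1)/6=4154/1269
seg 1: a=-1, c=M1/2=-347/423, d=(M2−M1)/(6·3)=1279/11421, b=Δ1−h1·(2M1+M2)/6=3113/1269
seg 2: a=2, c=M2/2=238/1269, d=(M3−M2)/(6·2)=-1091/10152, b=Δ2−h2·(2M2+M3)/6=704/1269
seg 3: a=3, c=M3/2=-2321/5076, d=(M4−M3)/(6·2)=1013/10152, b=Δ3−h3·(2M3+M4)/6=13/846
seg 4: a=2, c=M4/2=359/2538, d=(M5−M4)/(6·3)=-359/22842, b=Δ4−h4·(2M4+M5)/6=-782/1269
t_q=5 → seg 2, τ=1; S=2+704/1269·τ+238/1269·τ²+-1091/10152·τ³=26749/10152

  seg 0: a=-4 b=4154/1269 c=0 d=-347/1269
  seg 1: a=-1 b=3113/1269 c=-347/423 d=1279/11421
  seg 2: a=2 b=704/1269 c=238/1269 d=-1091/10152
  seg 3: a=3 b=13/846 c=-2321/5076 d=1013/10152
  seg 4: a=2 b=-782/1269 c=359/2538 d=-359/22842
S(5) = 26749/10152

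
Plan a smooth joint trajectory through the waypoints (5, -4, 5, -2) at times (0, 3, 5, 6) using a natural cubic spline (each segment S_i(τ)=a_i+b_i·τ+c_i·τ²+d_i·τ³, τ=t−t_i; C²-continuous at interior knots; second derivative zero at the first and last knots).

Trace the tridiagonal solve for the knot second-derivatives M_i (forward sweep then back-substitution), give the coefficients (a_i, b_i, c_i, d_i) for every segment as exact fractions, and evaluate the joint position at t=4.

  seg 0: a=5 b=-93/14 c=0 d=17/42
  seg 1: a=-4 b=30/7 c=51/14 d=-99/56
  seg 2: a=5 b=-33/14 c=-195/28 d=65/28
S(4) = 121/56

Δ: Δ0=-3, Δ1=9/2, Δ2=-7
row 1: diag=10, rhs=45; c'=1/5, d'=9/2
row 2: denom=6−2·1/5=28/5; d'=(-69−2·9/2)/(28/5)=-195/14
back: M2=-195/14
back: M1=9/2−1/5·-195/14=51/7
M: M0=0, M1=51/7, M2=-195/14, M3=0
seg 0: a=5, c=M0/2=0, d=(M1−M0)/(6·3)=17/42, b=Δ0−h0·(2M0+M1)/6=-93/14
seg 1: a=-4, c=M1/2=51/14, d=(M2−M1)/(6·2)=-99/56, b=Δ1−h1·(2M1+M2)/6=30/7
seg 2: a=5, c=M2/2=-195/28, d=(M3−M2)/(6·1)=65/28, b=Δ2−h2·(2M2+M3)/6=-33/14
t_q=4 → seg 1, τ=1; S=-4+30/7·τ+51/14·τ²+-99/56·τ³=121/56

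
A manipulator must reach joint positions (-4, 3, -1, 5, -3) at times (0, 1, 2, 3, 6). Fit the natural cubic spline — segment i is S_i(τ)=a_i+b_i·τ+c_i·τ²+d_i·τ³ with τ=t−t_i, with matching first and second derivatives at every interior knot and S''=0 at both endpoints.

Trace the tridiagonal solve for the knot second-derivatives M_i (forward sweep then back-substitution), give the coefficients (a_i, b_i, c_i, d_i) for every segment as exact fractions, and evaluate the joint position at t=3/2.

  seg 0: a=-4 b=3725/348 c=0 d=-1289/348
  seg 1: a=3 b=-71/174 c=-1289/116 d=2617/348
  seg 2: a=-1 b=-25/348 c=332/29 d=-1871/348
  seg 3: a=5 b=1165/174 c=-543/116 d=181/348
S(3/2) = 889/928

Δ: Δ0=7, Δ1=-4, Δ2=6, Δ3=-8/3
row 1: diag=4, rhs=-66; c'=1/4, d'=-33/2
row 2: denom=4−1·1/4=15/4; d'=(60−1·-33/2)/(15/4)=102/5
row 3: denom=8−1·4/15=116/15; d'=(-52−1·102/5)/(116/15)=-543/58
back: M3=-543/58
back: M2=102/5−4/15·-543/58=664/29
back: M1=-33/2−1/4·664/29=-1289/58
M: M0=0, M1=-1289/58, M2=664/29, M3=-543/58, M4=0
seg 0: a=-4, c=M0/2=0, d=(M1−M0)/(6·1)=-1289/348, b=Δ0−h0·(2M0+M1)/6=3725/348
seg 1: a=3, c=M1/2=-1289/116, d=(M2−M1)/(6·1)=2617/348, b=Δ1−h1·(2M1+M2)/6=-71/174
seg 2: a=-1, c=M2/2=332/29, d=(M3−M2)/(6·1)=-1871/348, b=Δ2−h2·(2M2+M3)/6=-25/348
seg 3: a=5, c=M3/2=-543/116, d=(M4−M3)/(6·3)=181/348, b=Δ3−h3·(2M3+M4)/6=1165/174
t_q=3/2 → seg 1, τ=1/2; S=3+-71/174·τ+-1289/116·τ²+2617/348·τ³=889/928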